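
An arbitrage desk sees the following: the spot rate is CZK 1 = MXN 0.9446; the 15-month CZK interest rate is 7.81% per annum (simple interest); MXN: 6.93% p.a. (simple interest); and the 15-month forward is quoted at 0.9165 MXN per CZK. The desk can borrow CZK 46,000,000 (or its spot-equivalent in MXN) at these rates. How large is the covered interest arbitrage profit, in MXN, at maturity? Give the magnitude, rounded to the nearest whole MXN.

MXN 940,822

T = 15/12 years.
Invest the CZK and cover forward: 46,000,000 × 1.097625 × 0.9165 = MXN 46,274,772.38.
Convert at spot and invest in MXN: 46,000,000 × 0.9446 × 1.086625 = MXN 47,215,594.85.
The quoted forward undervalues CZK, so borrow CZK, convert to MXN at spot, deposit the MXN at 6.93%, and buy CZK forward at 0.9165 to cover the loan.
Profit = 47,215,594.85 − 46,274,772.38 = MXN 940,822.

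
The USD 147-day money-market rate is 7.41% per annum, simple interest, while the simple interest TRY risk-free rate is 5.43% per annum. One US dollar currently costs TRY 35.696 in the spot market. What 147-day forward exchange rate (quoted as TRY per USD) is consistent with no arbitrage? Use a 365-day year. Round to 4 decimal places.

T = 147/365 years.
TRY growth factor: 1 + 0.0543×147/365 = 1.02186877.
USD accumulates by 1 + 0.0741×147/365 = 1.02984301.
So F = 35.696 × 1.02186877 / 1.02984301 = 35.419600 (TRY/USD).

35.4196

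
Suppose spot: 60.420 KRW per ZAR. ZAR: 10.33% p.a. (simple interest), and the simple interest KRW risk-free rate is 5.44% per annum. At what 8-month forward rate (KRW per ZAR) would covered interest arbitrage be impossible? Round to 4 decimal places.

T = 8/12 years.
Growth of 1 KRW over T: 1 + 0.0544×8/12 = 1.03626667.
ZAR growth factor: 1 + 0.1033×8/12 = 1.06886667.
So F = 60.42 × 1.03626667 / 1.06886667 = 58.577215 (KRW/ZAR).

58.5772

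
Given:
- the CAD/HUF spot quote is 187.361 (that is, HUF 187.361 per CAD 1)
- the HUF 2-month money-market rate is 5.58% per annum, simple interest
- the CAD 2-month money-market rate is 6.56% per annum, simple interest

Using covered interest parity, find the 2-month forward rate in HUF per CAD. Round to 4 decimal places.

187.0583

T = 2/12 years.
Growth of 1 HUF over T: 1 + 0.0558×2/12 = 1.009300.
CAD growth factor: 1 + 0.0656×2/12 = 1.010933333.
Forward (HUF per CAD) = 187.361 × 1.009300 / 1.010933333 = 187.058287.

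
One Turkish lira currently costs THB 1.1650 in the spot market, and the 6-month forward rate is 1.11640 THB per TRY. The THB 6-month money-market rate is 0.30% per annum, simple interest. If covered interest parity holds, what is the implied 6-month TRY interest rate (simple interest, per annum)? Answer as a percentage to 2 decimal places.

T = 6/12 years.
CIP gives F = S · g_THB/g_TRY, so g_THB/g_TRY = 1.1164/1.165 = 0.9582833.
THB growth factor: 1 + 0.0030×6/12 = 1.001500.
That pins the TRY growth at 1.045098.
(1.045098 − 1)/T = 0.090196, i.e. 9.02%.

9.02%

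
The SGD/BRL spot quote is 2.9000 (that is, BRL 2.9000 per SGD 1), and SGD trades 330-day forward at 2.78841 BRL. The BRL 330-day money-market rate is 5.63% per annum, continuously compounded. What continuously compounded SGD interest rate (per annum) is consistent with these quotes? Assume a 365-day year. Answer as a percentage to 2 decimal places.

T = 330/365 years.
By CIP, F/S equals the BRL-to-SGD growth ratio: 2.78841/2.9 = 0.9615207.
The BRL side grows by e^(0.0563×330/365) = 1.0522191.
That pins the SGD growth at 1.0943281.
Take logs: ln 1.0943281 / (330/365) = 0.099701, so 9.97%.

9.97%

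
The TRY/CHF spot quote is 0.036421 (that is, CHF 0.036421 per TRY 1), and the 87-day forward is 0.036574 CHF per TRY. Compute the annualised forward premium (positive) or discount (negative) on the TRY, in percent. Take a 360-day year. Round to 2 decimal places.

+1.74%

T = 87/360 years.
TRY trades forward at +0.42009% vs spot over the period.
Per annum: 0.0042009 / (87/360) = 0.017383 = 1.74%.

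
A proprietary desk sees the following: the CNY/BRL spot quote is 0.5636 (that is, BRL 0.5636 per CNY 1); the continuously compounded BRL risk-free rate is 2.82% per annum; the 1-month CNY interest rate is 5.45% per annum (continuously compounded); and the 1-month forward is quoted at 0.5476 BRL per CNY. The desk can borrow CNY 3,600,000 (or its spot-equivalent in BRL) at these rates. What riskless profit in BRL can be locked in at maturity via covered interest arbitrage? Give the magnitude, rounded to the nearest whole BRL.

T = 1/12 years.
Route A — deposit CNY, sell forward: 3,600,000 × 1.004551996 × 0.5476 = BRL 1,980,333.62.
Route B — convert at spot, deposit BRL: 3,600,000 × 0.5636 × 1.002352763 = BRL 2,033,733.66.
The quoted forward undervalues CNY, so borrow CNY, convert to BRL at spot, deposit the BRL at 2.82%, and buy CNY forward at 0.5476 to cover the loan.
Arbitrage profit = |1,980,333.62 − 2,033,733.66| = BRL 53,400.

BRL 53,400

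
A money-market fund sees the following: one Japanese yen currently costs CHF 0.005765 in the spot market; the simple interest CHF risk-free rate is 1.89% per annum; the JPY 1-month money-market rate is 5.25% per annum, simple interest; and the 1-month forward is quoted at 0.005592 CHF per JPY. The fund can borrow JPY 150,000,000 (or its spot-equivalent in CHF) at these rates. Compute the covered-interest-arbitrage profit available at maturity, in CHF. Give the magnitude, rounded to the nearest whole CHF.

T = 1/12 years.
Route A — deposit JPY, sell forward: 150,000,000 × 1.004375 × 0.005592 = CHF 842,469.75.
Route B — convert at spot, deposit CHF: 150,000,000 × 0.005765 × 1.001575 = CHF 866,111.98.
The quoted forward undervalues JPY, so borrow JPY, convert to CHF at spot, deposit the CHF at 1.89%, and buy JPY forward at 0.005592 to cover the loan.
Arbitrage profit = |842,469.75 − 866,111.98| = CHF 23,642.

CHF 23,642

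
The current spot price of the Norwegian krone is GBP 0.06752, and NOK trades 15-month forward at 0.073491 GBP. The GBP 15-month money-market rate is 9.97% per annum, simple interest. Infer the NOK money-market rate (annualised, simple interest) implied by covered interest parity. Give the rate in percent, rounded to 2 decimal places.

2.66%

T = 15/12 years.
By CIP, F/S equals the GBP-to-NOK growth ratio: 0.073491/0.06752 = 1.0884331.
GBP growth factor: 1 + 0.0997×15/12 = 1.124625.
That pins the NOK growth at 1.0332514.
(1.0332514 − 1)/T = 0.026601, i.e. 2.66%.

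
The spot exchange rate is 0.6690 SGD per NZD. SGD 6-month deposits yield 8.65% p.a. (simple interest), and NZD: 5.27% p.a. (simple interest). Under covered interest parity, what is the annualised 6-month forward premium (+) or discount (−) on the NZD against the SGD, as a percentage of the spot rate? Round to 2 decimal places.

+3.29%

T = 6/12 years.
F = S · g_SGD/g_NZD = 0.669 × 1.043250/1.026350 = 0.6800158.
(F − S)/S ÷ T = (0.6800158 − 0.669)/0.669/(6/12) = 0.032932 → 3.29%.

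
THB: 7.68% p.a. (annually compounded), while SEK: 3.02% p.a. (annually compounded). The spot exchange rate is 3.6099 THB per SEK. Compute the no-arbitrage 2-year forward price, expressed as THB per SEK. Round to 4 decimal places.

3.9439

T = 2 years.
THB growth factor: (1 + 0.0768)^2 = 1.1594982.
SEK accumulates by (1 + 0.0302)^2 = 1.061312.
CIP: F = S · (grow THB)/(grow SEK) = 3.6099 × 1.1594982/1.061312 = 3.943866 THB per SEK.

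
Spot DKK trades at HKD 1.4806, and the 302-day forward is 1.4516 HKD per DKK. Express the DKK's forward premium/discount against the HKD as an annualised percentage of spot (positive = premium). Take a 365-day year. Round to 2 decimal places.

T = 302/365 years.
DKK trades forward at -1.95867% vs spot over the period.
Annualise by dividing by T: -0.0195867 / (302/365) = -0.023673 → -2.37%.

-2.37%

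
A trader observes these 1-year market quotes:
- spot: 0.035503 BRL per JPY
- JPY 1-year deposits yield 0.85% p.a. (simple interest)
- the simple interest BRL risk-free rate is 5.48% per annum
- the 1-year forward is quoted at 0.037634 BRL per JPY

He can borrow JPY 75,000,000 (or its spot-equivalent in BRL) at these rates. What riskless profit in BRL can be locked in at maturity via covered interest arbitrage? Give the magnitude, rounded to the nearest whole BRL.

BRL 37,899

T = 1 year.
Invest the JPY and cover forward: 75,000,000 × 1.008500 × 0.037634 = BRL 2,846,541.68.
Convert at spot and invest in BRL: 75,000,000 × 0.035503 × 1.054800 = BRL 2,808,642.33.
The quoted forward overvalues JPY, so borrow BRL, buy JPY at spot, deposit the JPY at 0.85%, and sell the proceeds forward at 0.037634.
Profit = 2,846,541.68 − 2,808,642.33 = BRL 37,899.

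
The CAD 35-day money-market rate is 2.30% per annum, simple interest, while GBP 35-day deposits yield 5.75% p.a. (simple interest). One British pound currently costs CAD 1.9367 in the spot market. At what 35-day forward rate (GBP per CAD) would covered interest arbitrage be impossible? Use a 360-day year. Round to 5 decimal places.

T = 35/360 years.
CAD growth factor: 1 + 0.0230×35/360 = 1.0022361.
Growth of 1 GBP over T: 1 + 0.0575×35/360 = 1.0055903.
CIP: F = S · (grow CAD)/(grow GBP) = 1.9367 × 1.0022361/1.0055903 = 1.930240 CAD per GBP.
Quoted the other way: 1/1.930240 = 0.51807 GBP per CAD.

0.51807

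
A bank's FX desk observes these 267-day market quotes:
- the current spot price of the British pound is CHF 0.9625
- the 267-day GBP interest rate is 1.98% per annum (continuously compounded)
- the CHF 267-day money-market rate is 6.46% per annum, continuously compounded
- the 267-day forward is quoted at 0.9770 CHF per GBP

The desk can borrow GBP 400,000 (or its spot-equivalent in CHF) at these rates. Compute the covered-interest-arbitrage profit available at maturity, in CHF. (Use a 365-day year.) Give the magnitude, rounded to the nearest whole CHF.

T = 267/365 years.
Keep in GBP, deliver into the forward: 400,000·1.01458923·0.9770 = CHF 396,501.47.
Swap to CHF now, deposit: 400,000·0.9625·1.04838967 = CHF 403,630.02.
The quoted forward undervalues GBP, so borrow GBP, convert to CHF at spot, deposit the CHF at 6.46%, and buy GBP forward at 0.9770 to cover the loan.
The gap between the two covered legs is CHF 7,129.

CHF 7,129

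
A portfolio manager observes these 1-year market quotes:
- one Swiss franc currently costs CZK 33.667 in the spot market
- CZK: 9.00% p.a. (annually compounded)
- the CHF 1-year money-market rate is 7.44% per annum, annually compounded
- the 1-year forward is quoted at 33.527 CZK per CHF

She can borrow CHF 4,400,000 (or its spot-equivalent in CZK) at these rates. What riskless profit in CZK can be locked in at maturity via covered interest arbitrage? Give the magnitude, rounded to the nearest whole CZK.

T = 1 year.
Route A — deposit CHF, sell forward: 4,400,000 × 1.074400 × 33.527 = CZK 158,494,198.72.
Route B — convert at spot, deposit CZK: 4,400,000 × 33.667 × 1.090000 = CZK 161,466,932.00.
The quoted forward undervalues CHF, so borrow CHF, convert to CZK at spot, deposit the CZK at 9.00%, and buy CHF forward at 33.527 to cover the loan.
The gap between the two covered legs is CZK 2,972,733.

CZK 2,972,733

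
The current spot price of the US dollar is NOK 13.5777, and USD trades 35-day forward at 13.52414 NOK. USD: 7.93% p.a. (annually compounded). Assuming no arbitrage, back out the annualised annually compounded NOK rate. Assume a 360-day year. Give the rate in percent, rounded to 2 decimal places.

3.63%

T = 35/360 years.
By CIP, F/S equals the NOK-to-USD growth ratio: 13.52414/13.5777 = 0.9960553.
The USD side grows by (1 + 0.0793)^(35/360) = 1.0074469.
That pins the NOK growth at 1.0034728.
Annualise: 1.0034728^(360/35) − 1 = 0.036302 = 3.63%.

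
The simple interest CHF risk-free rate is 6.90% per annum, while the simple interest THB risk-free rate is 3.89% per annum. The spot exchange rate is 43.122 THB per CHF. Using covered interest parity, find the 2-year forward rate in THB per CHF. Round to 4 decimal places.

T = 2 years.
THB accumulates by 1 + 0.0389×2 = 1.077800.
CHF accumulates by 1 + 0.0690×2 = 1.138000.
So F = 43.122 × 1.077800 / 1.138000 = 40.840854 (THB/CHF).

40.8409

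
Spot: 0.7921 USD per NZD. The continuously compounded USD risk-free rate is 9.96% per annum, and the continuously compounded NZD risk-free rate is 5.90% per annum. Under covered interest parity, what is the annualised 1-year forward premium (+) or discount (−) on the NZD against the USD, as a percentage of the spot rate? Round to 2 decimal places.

+4.14%

T = 1 year.
CIP forward (USD per NZD) = 0.7921 × 1.1047289/1.0607752 = 0.8249210.
(F − S)/S ÷ T = (0.8249210 − 0.7921)/0.7921/1 = 0.041435 → 4.14%.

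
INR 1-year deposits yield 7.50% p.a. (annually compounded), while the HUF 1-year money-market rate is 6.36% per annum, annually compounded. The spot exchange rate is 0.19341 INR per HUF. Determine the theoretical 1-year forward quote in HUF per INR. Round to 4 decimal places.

5.1155

T = 1 year.
INR accumulates by (1 + 0.0750)^1 = 1.075000.
HUF growth factor: (1 + 0.0636)^1 = 1.063600.
Forward (INR per HUF) = 0.19341 × 1.075000 / 1.063600 = 0.1954830.
Quoted the other way: 1/0.1954830 = 5.1155 HUF per INR.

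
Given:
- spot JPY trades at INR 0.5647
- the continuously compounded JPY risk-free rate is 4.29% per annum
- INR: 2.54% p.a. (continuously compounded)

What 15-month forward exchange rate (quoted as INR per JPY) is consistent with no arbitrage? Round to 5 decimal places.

T = 15/12 years.
Growth of 1 INR over T: e^(0.0254×15/12) = 1.0322594.
JPY accumulates by e^(0.0429×15/12) = 1.0550889.
CIP: F = S · (grow INR)/(grow JPY) = 0.5647 × 1.0322594/1.0550889 = 0.5524813 INR per JPY.

0.55248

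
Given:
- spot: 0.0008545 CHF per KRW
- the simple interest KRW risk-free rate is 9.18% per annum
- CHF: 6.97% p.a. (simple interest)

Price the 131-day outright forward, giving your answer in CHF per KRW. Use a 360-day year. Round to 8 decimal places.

0.00084785

T = 131/360 years.
CHF growth factor: 1 + 0.0697×131/360 = 1.0253631.
KRW growth factor: 1 + 0.0918×131/360 = 1.033405.
CIP: F = S · (grow CHF)/(grow KRW) = 0.0008545 × 1.0253631/1.033405 = 0.0008478503 CHF per KRW.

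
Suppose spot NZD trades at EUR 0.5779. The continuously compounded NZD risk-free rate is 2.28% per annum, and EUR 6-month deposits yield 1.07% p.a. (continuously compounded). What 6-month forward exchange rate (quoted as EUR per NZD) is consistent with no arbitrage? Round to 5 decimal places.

0.57441

T = 6/12 years.
EUR accumulates by e^(0.0107×6/12) = 1.0053643.
NZD accumulates by e^(0.0228×6/12) = 1.0114652.
CIP: F = S · (grow EUR)/(grow NZD) = 0.5779 × 1.0053643/1.0114652 = 0.5744143 EUR per NZD.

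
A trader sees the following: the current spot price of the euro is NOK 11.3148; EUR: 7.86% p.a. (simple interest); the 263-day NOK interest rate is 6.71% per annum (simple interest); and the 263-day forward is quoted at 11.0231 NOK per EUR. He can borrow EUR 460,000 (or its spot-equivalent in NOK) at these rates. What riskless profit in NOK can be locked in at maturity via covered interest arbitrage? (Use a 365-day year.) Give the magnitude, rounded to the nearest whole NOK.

NOK 98,653

T = 263/365 years.
Invest the EUR and cover forward: 460,000 × 1.056635068 × 11.0231 = NOK 5,357,801.25.
Convert at spot and invest in NOK: 460,000 × 11.3148 × 1.048348767 = NOK 5,456,454.05.
The quoted forward undervalues EUR, so borrow EUR, convert to NOK at spot, deposit the NOK at 6.71%, and buy EUR forward at 11.0231 to cover the loan.
Arbitrage profit = |5,357,801.25 − 5,456,454.05| = NOK 98,653.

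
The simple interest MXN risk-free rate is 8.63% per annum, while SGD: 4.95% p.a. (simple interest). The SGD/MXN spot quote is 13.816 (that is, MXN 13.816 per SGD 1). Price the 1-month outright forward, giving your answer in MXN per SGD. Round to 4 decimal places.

13.8582

T = 1/12 years.
MXN accumulates by 1 + 0.0863×1/12 = 1.00719167.
Growth of 1 SGD over T: 1 + 0.0495×1/12 = 1.004125.
Forward (MXN per SGD) = 13.816 × 1.00719167 / 1.004125 = 13.858195.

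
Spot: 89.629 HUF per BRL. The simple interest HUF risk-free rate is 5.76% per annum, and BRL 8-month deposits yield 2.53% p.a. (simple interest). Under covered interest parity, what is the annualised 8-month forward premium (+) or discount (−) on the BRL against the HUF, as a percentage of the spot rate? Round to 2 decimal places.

+3.18%

T = 8/12 years.
No-arbitrage forward: 89.629 × 1.038400 / 1.0168667 = 91.526995 HUF/BRL.
(F − S)/S ÷ T = (91.526995 − 89.629)/89.629/(8/12) = 0.031764 → 3.18%.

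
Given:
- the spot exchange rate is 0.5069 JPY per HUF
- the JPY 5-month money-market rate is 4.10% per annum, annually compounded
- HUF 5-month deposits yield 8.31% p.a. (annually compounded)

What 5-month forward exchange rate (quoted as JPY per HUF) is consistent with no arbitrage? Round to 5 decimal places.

T = 5/12 years.
JPY accumulates by (1 + 0.0410)^(5/12) = 1.0168834.
HUF accumulates by (1 + 0.0831)^(5/12) = 1.0338207.
CIP: F = S · (grow JPY)/(grow HUF) = 0.5069 × 1.0168834/1.0338207 = 0.4985954 JPY per HUF.

0.49860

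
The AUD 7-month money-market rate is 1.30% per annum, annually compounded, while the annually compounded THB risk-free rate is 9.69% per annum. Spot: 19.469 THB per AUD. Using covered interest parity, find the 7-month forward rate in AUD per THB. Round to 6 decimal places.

0.049034

T = 7/12 years.
THB growth factor: (1 + 0.0969)^(7/12) = 1.0554332.
AUD growth factor: (1 + 0.0130)^(7/12) = 1.0075629.
CIP: F = S · (grow THB)/(grow AUD) = 19.469 × 1.0554332/1.0075629 = 20.39399 THB per AUD.
Invert for AUD per THB: 1 / 20.39399 = 0.049034.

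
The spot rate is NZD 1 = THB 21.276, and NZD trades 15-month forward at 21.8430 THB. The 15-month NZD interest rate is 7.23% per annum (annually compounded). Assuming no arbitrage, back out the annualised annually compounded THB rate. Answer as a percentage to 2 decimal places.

9.51%

T = 15/12 years.
By CIP, F/S equals the THB-to-NZD growth ratio: 21.843/21.276 = 1.0266497.
NZD growth factor: (1 + 0.0723)^(15/12) = 1.0911775.
So the THB growth factor = 1.1202571.
r = 1.1202571^(12/15) − 1 = 0.095101 → 9.51%.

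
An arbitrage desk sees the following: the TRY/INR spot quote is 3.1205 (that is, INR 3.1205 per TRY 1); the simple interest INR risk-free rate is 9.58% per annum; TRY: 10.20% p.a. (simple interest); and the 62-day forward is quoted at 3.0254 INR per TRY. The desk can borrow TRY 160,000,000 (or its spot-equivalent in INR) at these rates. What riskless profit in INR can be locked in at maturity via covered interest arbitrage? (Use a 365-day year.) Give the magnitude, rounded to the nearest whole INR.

INR 14,953,816

T = 62/365 years.
Route A — deposit TRY, sell forward: 160,000,000 × 1.0173260274 × 3.0254 = INR 492,450,906.13.
Route B — convert at spot, deposit INR: 160,000,000 × 3.1205 × 1.01627287671 = INR 507,404,721.88.
The quoted forward undervalues TRY, so borrow TRY, convert to INR at spot, deposit the INR at 9.58%, and buy TRY forward at 3.0254 to cover the loan.
Profit = 507,404,721.88 − 492,450,906.13 = INR 14,953,816.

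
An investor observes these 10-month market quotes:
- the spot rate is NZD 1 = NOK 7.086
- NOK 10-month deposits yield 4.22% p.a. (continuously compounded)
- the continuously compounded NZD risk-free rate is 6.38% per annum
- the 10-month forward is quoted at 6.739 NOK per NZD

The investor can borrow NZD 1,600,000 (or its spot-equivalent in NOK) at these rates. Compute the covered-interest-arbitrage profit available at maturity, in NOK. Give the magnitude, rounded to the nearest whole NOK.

T = 10/12 years.
Invest the NZD and cover forward: 1,600,000 × 1.054605398 × 6.739 = NOK 11,371,177.24.
Convert at spot and invest in NOK: 1,600,000 × 7.086 × 1.0357923265 = NOK 11,743,399.08.
The quoted forward undervalues NZD, so borrow NZD, convert to NOK at spot, deposit the NOK at 4.22%, and buy NZD forward at 6.739 to cover the loan.
Arbitrage profit = |11,371,177.24 − 11,743,399.08| = NOK 372,222.

NOK 372,222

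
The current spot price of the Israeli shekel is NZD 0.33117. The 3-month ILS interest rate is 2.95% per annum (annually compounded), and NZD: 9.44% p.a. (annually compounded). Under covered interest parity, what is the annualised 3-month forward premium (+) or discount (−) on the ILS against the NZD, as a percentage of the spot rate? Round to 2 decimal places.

T = 3/12 years.
CIP forward (NZD per ILS) = 0.33117 × 1.0228078/1.0072948 = 0.33627024.
(F − S)/S ÷ T = (0.33627024 − 0.33117)/0.33117/(3/12) = 0.061603 → 6.16%.

+6.16%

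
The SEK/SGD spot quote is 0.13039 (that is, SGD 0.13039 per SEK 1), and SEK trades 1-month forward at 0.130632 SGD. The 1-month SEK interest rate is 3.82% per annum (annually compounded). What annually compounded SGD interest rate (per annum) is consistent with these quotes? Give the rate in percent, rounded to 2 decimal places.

T = 1/12 years.
F/S = 0.130632/0.13039 = 1.0018560 = (growth of SGD) / (growth of SEK).
SEK growth factor: (1 + 0.0382)^(1/12) = 1.0031289.
Hence g_SGD = 1.0049907.
Annualise: 1.0049907^(12/1) − 1 = 0.061560 = 6.16%.

6.16%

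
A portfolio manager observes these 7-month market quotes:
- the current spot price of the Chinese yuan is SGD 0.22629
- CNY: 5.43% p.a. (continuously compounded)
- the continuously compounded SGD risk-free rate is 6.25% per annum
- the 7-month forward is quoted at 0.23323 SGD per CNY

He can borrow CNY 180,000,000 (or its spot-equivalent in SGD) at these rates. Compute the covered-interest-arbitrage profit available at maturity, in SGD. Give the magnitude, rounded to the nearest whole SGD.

T = 7/12 years.
Route A — deposit CNY, sell forward: 180,000,000 × 1.0321819916 × 0.23323 = SGD 43,332,445.06.
Route B — convert at spot, deposit SGD: 180,000,000 × 0.22629 × 1.0371310893 = SGD 42,244,630.96.
The quoted forward overvalues CNY, so borrow SGD, buy CNY at spot, deposit the CNY at 5.43%, and sell the proceeds forward at 0.23323.
Arbitrage profit = |43,332,445.06 − 42,244,630.96| = SGD 1,087,814.

SGD 1,087,814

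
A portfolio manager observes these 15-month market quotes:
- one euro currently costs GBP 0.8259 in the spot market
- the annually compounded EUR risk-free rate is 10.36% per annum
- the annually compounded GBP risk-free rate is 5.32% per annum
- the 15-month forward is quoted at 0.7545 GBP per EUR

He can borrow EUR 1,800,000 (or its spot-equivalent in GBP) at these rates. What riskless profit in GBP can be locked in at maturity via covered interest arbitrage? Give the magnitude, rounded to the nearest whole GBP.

T = 15/12 years.
Keep in EUR, deliver into the forward: 1,800,000·1.131135453·0.7545 = GBP 1,536,195.06.
Swap to GBP now, deposit: 1,800,000·0.8259·1.066936476 = GBP 1,586,129.10.
The quoted forward undervalues EUR, so borrow EUR, convert to GBP at spot, deposit the GBP at 5.32%, and buy EUR forward at 0.7545 to cover the loan.
Profit = 1,586,129.10 − 1,536,195.06 = GBP 49,934.

GBP 49,934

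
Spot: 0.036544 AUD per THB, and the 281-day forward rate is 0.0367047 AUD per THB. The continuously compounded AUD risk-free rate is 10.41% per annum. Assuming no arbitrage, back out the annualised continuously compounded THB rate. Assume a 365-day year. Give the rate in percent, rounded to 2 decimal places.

T = 281/365 years.
CIP gives F = S · g_AUD/g_THB, so g_AUD/g_THB = 0.0367047/0.036544 = 1.0043974.
AUD growth factor: e^(0.1041×281/365) = 1.0834417.
That pins the THB growth at 1.0786982.
Take logs: ln 1.0786982 / (281/365) = 0.098401, so 9.84%.

9.84%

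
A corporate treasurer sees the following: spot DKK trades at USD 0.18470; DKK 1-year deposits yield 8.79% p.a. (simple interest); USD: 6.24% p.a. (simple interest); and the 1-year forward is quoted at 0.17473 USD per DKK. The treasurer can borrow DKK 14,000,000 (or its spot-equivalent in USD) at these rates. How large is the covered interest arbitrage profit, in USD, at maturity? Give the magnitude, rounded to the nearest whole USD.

T = 1 year.
Invest the DKK and cover forward: 14,000,000 × 1.087900 × 0.17473 = USD 2,661,242.74.
Convert at spot and invest in USD: 14,000,000 × 0.18470 × 1.062400 = USD 2,747,153.92.
The quoted forward undervalues DKK, so borrow DKK, convert to USD at spot, deposit the USD at 6.24%, and buy DKK forward at 0.17473 to cover the loan.
Profit = 2,747,153.92 − 2,661,242.74 = USD 85,911.

USD 85,911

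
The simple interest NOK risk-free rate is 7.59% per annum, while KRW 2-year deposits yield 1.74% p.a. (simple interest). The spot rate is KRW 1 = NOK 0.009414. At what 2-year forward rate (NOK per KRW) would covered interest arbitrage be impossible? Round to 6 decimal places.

T = 2 years.
NOK growth factor: 1 + 0.0759×2 = 1.151800.
Growth of 1 KRW over T: 1 + 0.0174×2 = 1.034800.
So F = 0.009414 × 1.151800 / 1.034800 = 0.01047840 (NOK/KRW).

0.010478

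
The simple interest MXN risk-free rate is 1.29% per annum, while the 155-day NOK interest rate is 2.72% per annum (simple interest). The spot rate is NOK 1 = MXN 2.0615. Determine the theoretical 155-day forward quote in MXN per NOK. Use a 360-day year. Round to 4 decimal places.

T = 155/360 years.
MXN accumulates by 1 + 0.0129×155/360 = 1.0055542.
NOK growth factor: 1 + 0.0272×155/360 = 1.0117111.
CIP: F = S · (grow MXN)/(grow NOK) = 2.0615 × 1.0055542/1.0117111 = 2.048954 MXN per NOK.

2.0490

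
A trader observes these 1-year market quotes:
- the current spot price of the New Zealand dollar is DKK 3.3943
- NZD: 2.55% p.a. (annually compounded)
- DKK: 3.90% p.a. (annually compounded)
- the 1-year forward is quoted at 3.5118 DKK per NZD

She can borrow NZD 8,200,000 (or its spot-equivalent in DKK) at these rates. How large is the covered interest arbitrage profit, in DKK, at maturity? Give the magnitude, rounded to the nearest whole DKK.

DKK 612,320

T = 1 year.
Route A — deposit NZD, sell forward: 8,200,000 × 1.025500 × 3.5118 = DKK 29,531,077.38.
Route B — convert at spot, deposit DKK: 8,200,000 × 3.3943 × 1.039000 = DKK 28,918,757.14.
The quoted forward overvalues NZD, so borrow DKK, buy NZD at spot, deposit the NZD at 2.55%, and sell the proceeds forward at 3.5118.
The gap between the two covered legs is DKK 612,320.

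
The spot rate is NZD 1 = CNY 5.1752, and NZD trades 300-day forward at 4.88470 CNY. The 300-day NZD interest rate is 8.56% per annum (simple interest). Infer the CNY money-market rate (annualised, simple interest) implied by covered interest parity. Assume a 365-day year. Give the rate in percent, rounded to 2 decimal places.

1.25%

T = 300/365 years.
By CIP, F/S equals the CNY-to-NZD growth ratio: 4.8847/5.1752 = 0.9438669.
The NZD side grows by 1 + 0.0856×300/365 = 1.0703562.
So the CNY growth factor = 1.0102738.
r = (1.0102738 − 1)/(300/365) = 0.012500 → 1.25%.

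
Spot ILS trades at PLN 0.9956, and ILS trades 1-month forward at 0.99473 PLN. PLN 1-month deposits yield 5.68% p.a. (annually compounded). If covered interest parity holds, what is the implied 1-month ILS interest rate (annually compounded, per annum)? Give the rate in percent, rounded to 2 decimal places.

T = 1/12 years.
CIP gives F = S · g_PLN/g_ILS, so g_PLN/g_ILS = 0.99473/0.9956 = 0.9991262.
The PLN side grows by (1 + 0.0568)^(1/12) = 1.0046144.
So the ILS growth factor = 1.005493.
Annualise: 1.005493^(12/1) − 1 = 0.067944 = 6.79%.

6.79%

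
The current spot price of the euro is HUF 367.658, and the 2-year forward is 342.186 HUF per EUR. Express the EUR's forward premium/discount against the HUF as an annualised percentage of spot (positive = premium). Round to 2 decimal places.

-3.46%

T = 2 years.
EUR trades forward at -6.92818% vs spot over the period.
Annualise by dividing by T: -0.0692818 / 2 = -0.034641 → -3.46%.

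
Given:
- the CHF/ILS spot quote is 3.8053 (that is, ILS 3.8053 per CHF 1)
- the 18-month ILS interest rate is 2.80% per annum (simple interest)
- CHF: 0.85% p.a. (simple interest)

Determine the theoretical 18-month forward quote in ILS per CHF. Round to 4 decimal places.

3.9152

T = 18/12 years.
ILS growth factor: 1 + 0.0280×18/12 = 1.042000.
CHF growth factor: 1 + 0.0085×18/12 = 1.012750.
So F = 3.8053 × 1.042000 / 1.012750 = 3.915204 (ILS/CHF).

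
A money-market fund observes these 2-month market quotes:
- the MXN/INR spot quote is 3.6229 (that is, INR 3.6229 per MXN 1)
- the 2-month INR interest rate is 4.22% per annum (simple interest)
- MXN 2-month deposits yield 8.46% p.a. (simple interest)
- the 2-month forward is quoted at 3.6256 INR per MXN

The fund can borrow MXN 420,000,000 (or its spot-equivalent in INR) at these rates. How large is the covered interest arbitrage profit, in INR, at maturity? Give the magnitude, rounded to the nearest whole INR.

INR 11,902,757

T = 2/12 years.
Keep in MXN, deliver into the forward: 420,000,000·1.014100·3.6256 = INR 1,544,222,803.20.
Swap to INR now, deposit: 420,000,000·3.6229·1.007033333333 = INR 1,532,320,046.60.
The quoted forward overvalues MXN, so borrow INR, buy MXN at spot, deposit the MXN at 8.46%, and sell the proceeds forward at 3.6256.
Profit = 1,544,222,803.20 − 1,532,320,046.60 = INR 11,902,757.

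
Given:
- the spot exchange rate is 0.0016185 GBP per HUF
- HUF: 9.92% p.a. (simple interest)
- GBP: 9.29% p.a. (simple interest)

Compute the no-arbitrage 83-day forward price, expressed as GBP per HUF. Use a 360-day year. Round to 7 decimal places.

0.0016162

T = 83/360 years.
GBP accumulates by 1 + 0.0929×83/360 = 1.0214186.
Growth of 1 HUF over T: 1 + 0.0992×83/360 = 1.0228711.
CIP: F = S · (grow GBP)/(grow HUF) = 0.0016185 × 1.0214186/1.0228711 = 0.001616202 GBP per HUF.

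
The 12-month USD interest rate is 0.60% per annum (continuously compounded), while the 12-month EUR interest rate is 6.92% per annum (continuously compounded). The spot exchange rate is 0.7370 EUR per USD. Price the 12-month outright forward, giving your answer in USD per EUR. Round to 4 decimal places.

T = 1 year.
EUR accumulates by e^(0.0692×1) = 1.0716505.
USD growth factor: e^(0.0060×1) = 1.006018.
CIP: F = S · (grow EUR)/(grow USD) = 0.737 × 1.0716505/1.006018 = 0.7850818 EUR per USD.
Quoted the other way: 1/0.7850818 = 1.2738 USD per EUR.

1.2738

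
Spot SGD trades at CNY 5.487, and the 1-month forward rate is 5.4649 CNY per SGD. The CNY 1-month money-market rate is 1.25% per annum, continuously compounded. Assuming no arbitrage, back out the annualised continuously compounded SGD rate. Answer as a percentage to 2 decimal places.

6.09%

T = 1/12 years.
CIP gives F = S · g_CNY/g_SGD, so g_CNY/g_SGD = 5.4649/5.487 = 0.9959723.
CNY growth factor: e^(0.0125×1/12) = 1.0010422.
That pins the SGD growth at 1.0050904.
r = ln(1.0050904)/(1/12) = 0.060930 → 6.09%.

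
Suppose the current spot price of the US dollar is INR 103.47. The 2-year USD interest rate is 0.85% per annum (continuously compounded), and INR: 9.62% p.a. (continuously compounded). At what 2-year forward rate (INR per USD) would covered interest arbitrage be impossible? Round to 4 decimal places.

T = 2 years.
Growth of 1 INR over T: e^(0.0962×2) = 1.212155282.
USD growth factor: e^(0.0085×2) = 1.017145322.
CIP: F = S · (grow INR)/(grow USD) = 103.47 × 1.212155282/1.017145322 = 123.307559 INR per USD.

123.3076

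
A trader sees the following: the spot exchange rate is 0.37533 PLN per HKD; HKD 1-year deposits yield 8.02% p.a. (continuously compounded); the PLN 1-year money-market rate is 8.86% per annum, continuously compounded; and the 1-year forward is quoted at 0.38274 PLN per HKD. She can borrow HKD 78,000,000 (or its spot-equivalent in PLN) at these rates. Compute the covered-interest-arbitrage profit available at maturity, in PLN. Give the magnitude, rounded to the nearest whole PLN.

T = 1 year.
Keep in HKD, deliver into the forward: 78,000,000·1.0835037468·0.38274 = PLN 32,346,617.48.
Swap to PLN now, deposit: 78,000,000·0.37533·1.0926435115 = PLN 31,987,947.36.
The quoted forward overvalues HKD, so borrow PLN, buy HKD at spot, deposit the HKD at 8.02%, and sell the proceeds forward at 0.38274.
Arbitrage profit = |32,346,617.48 − 31,987,947.36| = PLN 358,670.

PLN 358,670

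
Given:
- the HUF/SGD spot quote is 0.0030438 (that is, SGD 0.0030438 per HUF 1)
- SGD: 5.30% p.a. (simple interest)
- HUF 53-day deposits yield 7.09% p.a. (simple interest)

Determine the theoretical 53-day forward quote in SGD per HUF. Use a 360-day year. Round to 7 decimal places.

0.0030359

T = 53/360 years.
SGD growth factor: 1 + 0.0530×53/360 = 1.0078028.
Growth of 1 HUF over T: 1 + 0.0709×53/360 = 1.0104381.
So F = 0.0030438 × 1.0078028 / 1.0104381 = 0.003035862 (SGD/HUF).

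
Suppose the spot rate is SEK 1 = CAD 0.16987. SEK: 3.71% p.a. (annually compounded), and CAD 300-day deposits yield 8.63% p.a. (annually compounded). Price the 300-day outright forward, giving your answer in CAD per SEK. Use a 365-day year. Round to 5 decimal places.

0.17647

T = 300/365 years.
CAD accumulates by (1 + 0.0863)^(300/365) = 1.0704041.
SEK accumulates by (1 + 0.0371)^(300/365) = 1.0303939.
Forward (CAD per SEK) = 0.16987 × 1.0704041 / 1.0303939 = 0.1764661.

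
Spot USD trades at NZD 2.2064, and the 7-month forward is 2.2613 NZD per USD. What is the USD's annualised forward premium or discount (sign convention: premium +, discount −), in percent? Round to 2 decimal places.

T = 7/12 years.
Period premium: (2.2613 − 2.2064)/2.2064 = 0.0248822.
Per annum: 0.0248822 / (7/12) = 0.042655 = 4.27%.

+4.27%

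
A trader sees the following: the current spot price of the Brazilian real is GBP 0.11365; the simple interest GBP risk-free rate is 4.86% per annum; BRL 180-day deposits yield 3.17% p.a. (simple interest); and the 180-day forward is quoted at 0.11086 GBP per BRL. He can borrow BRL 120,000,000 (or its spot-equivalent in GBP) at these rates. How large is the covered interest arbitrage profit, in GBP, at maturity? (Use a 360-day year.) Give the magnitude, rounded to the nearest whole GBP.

T = 180/360 years.
Keep in BRL, deliver into the forward: 120,000,000·1.015850·0.11086 = GBP 13,514,055.72.
Swap to GBP now, deposit: 120,000,000·0.11365·1.024300 = GBP 13,969,403.40.
The quoted forward undervalues BRL, so borrow BRL, convert to GBP at spot, deposit the GBP at 4.86%, and buy BRL forward at 0.11086 to cover the loan.
Profit = 13,969,403.40 − 13,514,055.72 = GBP 455,348.

GBP 455,348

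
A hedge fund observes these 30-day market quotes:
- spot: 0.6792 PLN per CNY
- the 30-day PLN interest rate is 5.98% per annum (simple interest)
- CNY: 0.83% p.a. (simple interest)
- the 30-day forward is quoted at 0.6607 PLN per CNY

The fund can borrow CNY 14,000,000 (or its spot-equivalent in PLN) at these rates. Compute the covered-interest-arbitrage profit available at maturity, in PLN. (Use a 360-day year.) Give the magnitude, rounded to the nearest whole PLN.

PLN 299,988

T = 30/360 years.
Invest the CNY and cover forward: 14,000,000 × 1.000691667 × 0.6607 = PLN 9,256,197.78.
Convert at spot and invest in PLN: 14,000,000 × 0.6792 × 1.004983333 = PLN 9,556,185.52.
The quoted forward undervalues CNY, so borrow CNY, convert to PLN at spot, deposit the PLN at 5.98%, and buy CNY forward at 0.6607 to cover the loan.
Arbitrage profit = |9,256,197.78 − 9,556,185.52| = PLN 299,988.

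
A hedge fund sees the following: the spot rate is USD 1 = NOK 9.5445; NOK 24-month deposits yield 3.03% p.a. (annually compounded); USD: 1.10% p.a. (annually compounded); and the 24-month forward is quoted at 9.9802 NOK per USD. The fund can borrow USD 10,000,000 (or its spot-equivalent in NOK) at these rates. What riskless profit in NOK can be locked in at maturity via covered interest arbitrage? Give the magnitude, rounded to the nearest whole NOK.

T = 2 years.
Invest the USD and cover forward: 10,000,000 × 1.022121 × 9.9802 = NOK 102,009,720.04.
Convert at spot and invest in NOK: 10,000,000 × 9.5445 × 1.06151809 = NOK 101,316,594.10.
The quoted forward overvalues USD, so borrow NOK, buy USD at spot, deposit the USD at 1.10%, and sell the proceeds forward at 9.9802.
The gap between the two covered legs is NOK 693,126.

NOK 693,126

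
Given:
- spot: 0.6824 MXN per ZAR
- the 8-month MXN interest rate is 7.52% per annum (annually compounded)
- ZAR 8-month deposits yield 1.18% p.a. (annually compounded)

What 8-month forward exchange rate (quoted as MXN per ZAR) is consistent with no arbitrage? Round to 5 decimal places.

0.71062

T = 8/12 years.
MXN growth factor: (1 + 0.0752)^(8/12) = 1.0495251.
Growth of 1 ZAR over T: (1 + 0.0118)^(8/12) = 1.0078513.
CIP: F = S · (grow MXN)/(grow ZAR) = 0.6824 × 1.0495251/1.0078513 = 0.7106167 MXN per ZAR.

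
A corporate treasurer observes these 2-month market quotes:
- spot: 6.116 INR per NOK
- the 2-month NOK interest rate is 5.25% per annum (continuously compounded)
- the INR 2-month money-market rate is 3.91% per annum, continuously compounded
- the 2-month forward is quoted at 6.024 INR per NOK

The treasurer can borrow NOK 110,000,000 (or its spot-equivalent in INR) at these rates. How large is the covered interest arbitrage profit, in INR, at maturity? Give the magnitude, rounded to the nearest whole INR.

INR 8,694,928

T = 2/12 years.
Route A — deposit NOK, sell forward: 110,000,000 × 1.00878839315 × 6.024 = INR 668,463,540.84.
Route B — convert at spot, deposit INR: 110,000,000 × 6.116 × 1.00653794634 = INR 677,158,468.78.
The quoted forward undervalues NOK, so borrow NOK, convert to INR at spot, deposit the INR at 3.91%, and buy NOK forward at 6.024 to cover the loan.
The gap between the two covered legs is INR 8,694,928.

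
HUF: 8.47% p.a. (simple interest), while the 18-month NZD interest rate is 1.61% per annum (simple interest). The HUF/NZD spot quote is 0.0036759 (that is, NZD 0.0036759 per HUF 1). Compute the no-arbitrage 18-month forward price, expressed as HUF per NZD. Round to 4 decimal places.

299.3753

T = 18/12 years.
NZD accumulates by 1 + 0.0161×18/12 = 1.024150.
Growth of 1 HUF over T: 1 + 0.0847×18/12 = 1.127050.
CIP: F = S · (grow NZD)/(grow HUF) = 0.0036759 × 1.024150/1.127050 = 0.00334028924 NZD per HUF.
Invert for HUF per NZD: 1 / 0.00334028924 = 299.3753.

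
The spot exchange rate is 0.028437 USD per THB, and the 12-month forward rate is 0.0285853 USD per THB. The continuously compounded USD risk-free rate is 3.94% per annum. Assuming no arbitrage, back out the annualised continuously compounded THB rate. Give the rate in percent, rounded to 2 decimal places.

3.42%

T = 1 year.
CIP gives F = S · g_USD/g_THB, so g_USD/g_THB = 0.0285853/0.028437 = 1.0052150.
USD growth factor: e^(0.0394×1) = 1.0401865.
That pins the THB growth at 1.0347901.
r = ln(1.0347901)/1 = 0.034199 → 3.42%.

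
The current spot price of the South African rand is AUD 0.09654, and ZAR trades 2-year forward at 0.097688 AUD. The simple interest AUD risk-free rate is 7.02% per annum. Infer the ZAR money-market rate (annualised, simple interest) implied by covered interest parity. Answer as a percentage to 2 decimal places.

6.35%

T = 2 years.
F/S = 0.097688/0.09654 = 1.0118914 = (growth of AUD) / (growth of ZAR).
The AUD side grows by 1 + 0.0702×2 = 1.140400.
So the ZAR growth factor = 1.1269984.
(1.1269984 − 1)/T = 0.063499, i.e. 6.35%.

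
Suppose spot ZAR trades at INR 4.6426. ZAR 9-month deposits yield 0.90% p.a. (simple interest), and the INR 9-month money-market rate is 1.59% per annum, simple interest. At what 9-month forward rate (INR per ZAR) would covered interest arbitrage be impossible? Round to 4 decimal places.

4.6665

T = 9/12 years.
INR accumulates by 1 + 0.0159×9/12 = 1.011925.
ZAR growth factor: 1 + 0.0090×9/12 = 1.006750.
Forward (INR per ZAR) = 4.6426 × 1.011925 / 1.006750 = 4.666464.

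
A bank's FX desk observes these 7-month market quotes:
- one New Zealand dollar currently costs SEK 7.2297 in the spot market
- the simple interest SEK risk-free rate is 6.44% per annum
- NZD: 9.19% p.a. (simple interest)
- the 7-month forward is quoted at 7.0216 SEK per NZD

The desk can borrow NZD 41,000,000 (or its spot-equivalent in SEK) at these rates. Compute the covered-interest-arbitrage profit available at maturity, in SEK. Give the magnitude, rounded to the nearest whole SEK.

SEK 4,234,458

T = 7/12 years.
Keep in NZD, deliver into the forward: 41,000,000·1.05360833333·7.0216 = SEK 303,318,667.21.
Swap to SEK now, deposit: 41,000,000·7.2297·1.03756666667 = SEK 307,553,124.93.
The quoted forward undervalues NZD, so borrow NZD, convert to SEK at spot, deposit the SEK at 6.44%, and buy NZD forward at 7.0216 to cover the loan.
Arbitrage profit = |303,318,667.21 − 307,553,124.93| = SEK 4,234,458.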